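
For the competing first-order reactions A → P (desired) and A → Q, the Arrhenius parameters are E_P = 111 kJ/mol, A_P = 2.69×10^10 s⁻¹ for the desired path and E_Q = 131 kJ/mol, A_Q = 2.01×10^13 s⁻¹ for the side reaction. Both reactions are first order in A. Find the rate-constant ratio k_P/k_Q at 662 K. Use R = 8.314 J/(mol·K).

Since both paths have the same order in A, the concentration cancels and S_{P/Q} = k_P/k_Q = (A_P/A_Q)·exp[(E_Q−E_P)/(RT)].
(E_Q−E_P)/(RT) = (131−111)×10³/(8.314×662) = 20000/5504 = 3.634.
k_P/k_Q = (2.69×10^10/2.01×10^13)·exp(3.634) = 0.001338 × 37.86 = 0.0507.

0.0507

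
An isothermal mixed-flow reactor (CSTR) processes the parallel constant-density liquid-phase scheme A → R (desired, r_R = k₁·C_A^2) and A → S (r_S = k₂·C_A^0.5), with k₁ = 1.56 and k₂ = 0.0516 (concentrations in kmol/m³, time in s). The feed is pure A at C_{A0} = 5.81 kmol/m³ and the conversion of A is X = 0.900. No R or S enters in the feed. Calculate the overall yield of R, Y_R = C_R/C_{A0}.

0.837

Exit C_A = C_{A0}(1−X) = 5.81×0.100 = 0.5810 kmol/m³.
In a CSTR the entire volume is at exit conditions, so r_R = 1.56×0.5810^2 = 0.5266 and r_S = 0.0516×0.5810^0.5 = 0.03933.
Fraction of consumed A going to R: r_R/(r_R+r_S) = 0.9305.
C_R = 0.9305·C_{A0}·X = 0.9305×5.81×0.900 = 4.87 kmol/m³; Y_R = C_R/C_{A0} = 0.837.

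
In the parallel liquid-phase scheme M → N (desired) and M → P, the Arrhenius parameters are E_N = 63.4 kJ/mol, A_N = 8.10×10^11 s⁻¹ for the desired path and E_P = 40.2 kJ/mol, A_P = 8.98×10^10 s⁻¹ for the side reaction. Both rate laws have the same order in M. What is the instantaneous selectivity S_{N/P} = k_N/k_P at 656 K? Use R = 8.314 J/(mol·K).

Since both paths have the same order in M, the concentration cancels and S_{N/P} = k_N/k_P = (A_N/A_P)·exp[(E_P−E_N)/(RT)].
(E_P−E_N)/(RT) = (40.2−63.4)×10³/(8.314×656) = -23200/5454 = -4.254.
k_N/k_P = (8.10×10^11/8.98×10^10)·exp(-4.254) = 9.020 × 0.01421 = 0.128.

0.128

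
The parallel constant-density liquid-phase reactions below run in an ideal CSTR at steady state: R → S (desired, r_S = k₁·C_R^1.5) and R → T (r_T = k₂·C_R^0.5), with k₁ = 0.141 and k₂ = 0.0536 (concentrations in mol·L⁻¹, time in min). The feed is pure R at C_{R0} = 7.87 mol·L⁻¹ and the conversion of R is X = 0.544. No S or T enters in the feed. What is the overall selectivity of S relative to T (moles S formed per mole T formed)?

9.44

Exit C_R = C_{R0}(1−X) = 7.87×0.456 = 3.589 mol·L⁻¹.
A CSTR operates uniformly at the exit composition, giving r_S = 0.9586 and r_T = 0.1015 (each k·C_R^n at C_R = 3.589).
Overall selectivity = C_S/C_T = r_Sτ/(r_Tτ) = r_S/r_T = 9.44.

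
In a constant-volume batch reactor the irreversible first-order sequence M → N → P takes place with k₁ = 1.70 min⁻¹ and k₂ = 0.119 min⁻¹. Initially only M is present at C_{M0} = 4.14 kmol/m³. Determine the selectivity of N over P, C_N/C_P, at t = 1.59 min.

7.10

Solving the coupled first-order balances gives C_N(t) = [k₁/(k₂−k₁)]·C_{M0}·(e^(−k₁t) − e^(−k₂t)).
e^(−k₁t) = e^(−1.70×1.59) = e^(−2.703) = 0.06700; e^(−k₂t) = e^(−0.1892) = 0.8276.
C_N = 1.70×4.14/(0.119−1.70) × (0.06700−0.8276) = (-4.452)×(-0.7606) = 3.386 kmol/m³.
C_M = C_{M0}e^(−k₁t) = 0.2774 kmol/m³, so C_P = C_{M0}−C_M−C_N = 0.4767 kmol/m³; C_N/C_P = 7.10.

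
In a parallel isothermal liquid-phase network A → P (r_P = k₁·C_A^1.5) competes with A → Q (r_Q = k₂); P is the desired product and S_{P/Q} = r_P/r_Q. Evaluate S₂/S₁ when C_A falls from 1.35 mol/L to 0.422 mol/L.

0.175

S_{P/Q} = (k₁/k₂)·C_A^1.5, so S₂/S₁ = (C_{A,2}/C_{A,1})^1.5.
= (0.422/1.35)^1.5 = (0.3126)^1.5 = 0.175.
Selectivity toward P falls as C_A falls — high-concentration operation is favoured.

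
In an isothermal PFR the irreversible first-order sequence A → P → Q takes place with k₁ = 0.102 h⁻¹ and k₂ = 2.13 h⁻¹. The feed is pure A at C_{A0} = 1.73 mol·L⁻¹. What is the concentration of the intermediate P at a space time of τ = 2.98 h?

Solving the coupled first-order balances gives C_P(τ) = [k₁/(k₂−k₁)]·C_{A0}·(e^(−k₁τ) − e^(−k₂τ)).
e^(−k₁τ) = e^(−0.102×2.98) = e^(−0.3040) = 0.7379; e^(−k₂τ) = e^(−6.347) = 0.001751.
C_P = 0.102×1.73/(2.13−0.102) × (0.7379−0.001751) = 0.08701×0.7361 = 0.06405 mol·L⁻¹.

0.0641 mol·L⁻¹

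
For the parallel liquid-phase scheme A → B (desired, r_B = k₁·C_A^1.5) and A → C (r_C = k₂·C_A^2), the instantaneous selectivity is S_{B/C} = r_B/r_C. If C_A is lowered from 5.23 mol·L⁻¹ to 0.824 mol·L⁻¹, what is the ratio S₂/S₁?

2.52

S_{B/C} = (k₁/k₂)·C_A^-0.5, so S₂/S₁ = (C_{A,2}/C_{A,1})^-0.5.
= (0.824/5.23)^(-0.5) = (0.1576)^(-0.5) = 2.52.
Selectivity toward B rises as C_A falls — low-concentration operation is favoured.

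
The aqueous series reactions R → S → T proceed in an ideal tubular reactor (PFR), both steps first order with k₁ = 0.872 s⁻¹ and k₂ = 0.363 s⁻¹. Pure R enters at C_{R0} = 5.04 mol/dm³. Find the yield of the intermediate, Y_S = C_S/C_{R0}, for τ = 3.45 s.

0.405

Solving the coupled first-order balances gives C_S(τ) = [k₁/(k₂−k₁)]·C_{R0}·(e^(−k₁τ) − e^(−k₂τ)).
e^(−k₁τ) = e^(−0.872×3.45) = e^(−3.008) = 0.04937; e^(−k₂τ) = e^(−1.252) = 0.2858.
C_S = 0.872×5.04/(0.363−0.872) × (0.04937−0.2858) = (-8.634)×(-0.2365) = 2.042 mol/dm³.
Y_S = C_S/C_{R0} = 2.042/5.04 = 0.405.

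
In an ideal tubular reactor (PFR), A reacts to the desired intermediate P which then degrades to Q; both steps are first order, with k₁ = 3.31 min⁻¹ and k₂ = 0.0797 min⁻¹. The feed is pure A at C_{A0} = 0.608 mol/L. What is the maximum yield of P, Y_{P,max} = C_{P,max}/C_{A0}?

0.912

For a first-order series the maximum intermediate yield is C_{P,max}/C_{A0} = (k₁/k₂)^[k₂/(k₂−k₁)].
= (3.31/0.0797)^(0.0797/(0.0797−3.31)) = (41.53)^(-0.02467) = 0.9122.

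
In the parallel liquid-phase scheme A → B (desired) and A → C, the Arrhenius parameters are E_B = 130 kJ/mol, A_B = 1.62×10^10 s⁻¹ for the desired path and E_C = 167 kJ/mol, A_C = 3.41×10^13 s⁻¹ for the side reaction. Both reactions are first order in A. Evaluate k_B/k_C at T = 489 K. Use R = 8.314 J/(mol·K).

With equal orders, S_{B/C} = k_B/k_C = (A_B/A_C)·exp[(E_C−E_B)/(RT)].
(E_C−E_B)/(RT) = (167−130)×10³/(8.314×489) = 37000/4066 = 9.101.
k_B/k_C = (1.62×10^10/3.41×10^13)·exp(9.101) = 4.751×10^-4 × 8963 = 4.26.
Since E_B < E_C, lowering the temperature improves selectivity toward B.

4.26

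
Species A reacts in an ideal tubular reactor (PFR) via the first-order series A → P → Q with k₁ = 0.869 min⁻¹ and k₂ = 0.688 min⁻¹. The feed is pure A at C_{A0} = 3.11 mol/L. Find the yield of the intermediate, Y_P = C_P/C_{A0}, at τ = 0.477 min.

0.286

The intermediate concentration in a first-order A→B→C sequence is C_P = k₁C_{A0}(e^(−k₁τ) − e^(−k₂τ))/(k₂−k₁).
e^(−k₁τ) = e^(−0.869×0.477) = e^(−0.4145) = 0.6607; e^(−k₂τ) = e^(−0.3282) = 0.7202.
C_P = 0.869×3.11/(0.688−0.869) × (0.6607−0.7202) = (-14.93)×(-0.05957) = 0.8895 mol/L.
Y_P = C_P/C_{A0} = 0.8895/3.11 = 0.286.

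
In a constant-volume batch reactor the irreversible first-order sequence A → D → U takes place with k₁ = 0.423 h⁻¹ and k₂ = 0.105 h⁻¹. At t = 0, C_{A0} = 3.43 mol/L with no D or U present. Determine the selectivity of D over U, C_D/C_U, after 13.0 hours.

The intermediate concentration in a first-order A→B→C sequence is C_D = k₁C_{A0}(e^(−k₁t) − e^(−k₂t))/(k₂−k₁).
e^(−k₁t) = e^(−0.423×13.0) = e^(−5.499) = 0.004091; e^(−k₂t) = e^(−1.365) = 0.2554.
C_D = 0.423×3.43/(0.105−0.423) × (0.004091−0.2554) = (-4.563)×(-0.2513) = 1.147 mol/L.
C_A = C_{A0}e^(−k₁t) = 0.01403 mol/L, so C_U = C_{A0}−C_A−C_D = 2.269 mol/L; C_D/C_U = 0.505.

0.505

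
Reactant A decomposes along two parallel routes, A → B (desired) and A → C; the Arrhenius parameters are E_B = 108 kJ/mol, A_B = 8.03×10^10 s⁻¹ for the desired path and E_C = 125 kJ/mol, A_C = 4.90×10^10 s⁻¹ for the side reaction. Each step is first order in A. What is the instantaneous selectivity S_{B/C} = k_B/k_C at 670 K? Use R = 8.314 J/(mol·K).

34.7

k_B/k_C = (A_B/A_C)·exp[−(E_B−E_C)/(RT)] = (A_B/A_C)·exp[(E_C−E_B)/(RT)].
(E_C−E_B)/(RT) = (125−108)×10³/(8.314×670) = 17000/5570 = 3.052.
k_B/k_C = (8.03×10^10/4.90×10^10)·exp(3.052) = 1.639 × 21.15 = 34.7.
Since E_B < E_C, lowering the temperature improves selectivity toward B.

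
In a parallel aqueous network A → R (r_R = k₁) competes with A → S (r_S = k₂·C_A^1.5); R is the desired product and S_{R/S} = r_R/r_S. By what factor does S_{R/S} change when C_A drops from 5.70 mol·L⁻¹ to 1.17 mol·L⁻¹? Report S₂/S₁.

S_{R/S} = (k₁/k₂)·C_A^-1.5, so S₂/S₁ = (C_{A,2}/C_{A,1})^-1.5.
= (1.17/5.70)^(-1.5) = (0.2053)^(-1.5) = 10.8.

10.8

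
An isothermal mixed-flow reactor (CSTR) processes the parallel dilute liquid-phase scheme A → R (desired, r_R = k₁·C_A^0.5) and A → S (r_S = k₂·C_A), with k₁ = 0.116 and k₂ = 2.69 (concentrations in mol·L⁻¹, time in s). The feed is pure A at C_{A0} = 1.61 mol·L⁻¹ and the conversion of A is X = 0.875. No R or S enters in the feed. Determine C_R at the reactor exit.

0.124 mol·L⁻¹

Exit C_A = C_{A0}(1−X) = 1.61×0.125 = 0.2013 mol·L⁻¹.
In a CSTR the entire volume is at exit conditions, so r_R = 0.116×0.2013^0.5 = 0.05204 and r_S = 2.69×0.2013 = 0.5414.
Fraction of consumed A going to R: r_R/(r_R+r_S) = 0.08770.
C_R = 0.08770·C_{A0}·X = 0.08770×1.61×0.875 = 0.124 mol·L⁻¹.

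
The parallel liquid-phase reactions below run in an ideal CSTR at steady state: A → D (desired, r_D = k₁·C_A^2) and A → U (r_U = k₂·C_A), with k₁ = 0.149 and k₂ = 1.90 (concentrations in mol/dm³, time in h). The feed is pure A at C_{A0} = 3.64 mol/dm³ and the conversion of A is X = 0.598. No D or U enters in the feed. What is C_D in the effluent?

0.224 mol/dm³

Exit C_A = C_{A0}(1−X) = 3.64×0.402 = 1.463 mol/dm³.
In a CSTR the entire volume is at exit conditions, so r_D = 0.149×1.463^2 = 0.3190 and r_U = 1.90×1.463 = 2.780.
Fraction of consumed A going to D: r_D/(r_D+r_U) = 0.1029.
C_D = 0.1029·C_{A0}·X = 0.1029×3.64×0.598 = 0.224 mol/dm³.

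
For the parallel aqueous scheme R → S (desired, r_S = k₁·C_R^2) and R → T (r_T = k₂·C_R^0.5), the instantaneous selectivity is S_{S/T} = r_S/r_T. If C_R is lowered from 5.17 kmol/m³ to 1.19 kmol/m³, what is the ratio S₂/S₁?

S_{S/T} = (k₁/k₂)·C_R^1.5, so S₂/S₁ = (C_{R,2}/C_{R,1})^1.5.
= (1.19/5.17)^1.5 = (0.2302)^1.5 = 0.110.
Selectivity toward S falls as C_R falls — high-concentration operation is favoured.

0.110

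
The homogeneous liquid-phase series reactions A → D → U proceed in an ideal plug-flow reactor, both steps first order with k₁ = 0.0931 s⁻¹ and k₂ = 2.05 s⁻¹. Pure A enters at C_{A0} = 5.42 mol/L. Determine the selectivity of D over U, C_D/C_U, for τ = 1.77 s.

0.346

Solving the coupled first-order balances gives C_D(τ) = [k₁/(k₂−k₁)]·C_{A0}·(e^(−k₁τ) − e^(−k₂τ)).
e^(−k₁τ) = e^(−0.0931×1.77) = e^(−0.1648) = 0.8481; e^(−k₂τ) = e^(−3.628) = 0.02656.
C_D = 0.0931×5.42/(2.05−0.0931) × (0.8481−0.02656) = 0.2579×0.8215 = 0.2118 mol/L.
C_A = C_{A0}e^(−k₁τ) = 4.597 mol/L, so C_U = C_{A0}−C_A−C_D = 0.6116 mol/L; C_D/C_U = 0.346.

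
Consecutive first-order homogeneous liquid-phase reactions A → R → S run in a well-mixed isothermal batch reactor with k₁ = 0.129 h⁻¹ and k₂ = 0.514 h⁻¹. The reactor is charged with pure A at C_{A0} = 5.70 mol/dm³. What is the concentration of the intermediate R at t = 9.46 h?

0.549 mol/dm³

The intermediate concentration in a first-order A→B→C sequence is C_R = k₁C_{A0}(e^(−k₁t) − e^(−k₂t))/(k₂−k₁).
e^(−k₁t) = e^(−0.129×9.46) = e^(−1.220) = 0.2951; e^(−k₂t) = e^(−4.862) = 0.007732.
C_R = 0.129×5.70/(0.514−0.129) × (0.2951−0.007732) = 1.910×0.2874 = 0.5489 mol/dm³.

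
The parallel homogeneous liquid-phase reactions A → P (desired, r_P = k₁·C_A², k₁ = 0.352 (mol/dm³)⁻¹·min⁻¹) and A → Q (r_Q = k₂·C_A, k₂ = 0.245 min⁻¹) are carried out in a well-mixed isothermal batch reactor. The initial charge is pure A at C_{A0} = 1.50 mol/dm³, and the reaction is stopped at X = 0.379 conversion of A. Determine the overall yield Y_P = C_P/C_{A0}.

0.240

C_A = C_{A0}(1−X) = 0.9315 mol/dm³.
Along a PFR/batch, dC_Q/dC_A = −r_Q/(r_P+r_Q) = −k₂/(k₂+k₁·C_A).
Integrating from C_{A0} to C_A: C_Q = (0.245/0.352)·ln[(0.245+0.352·1.50)/(0.245+0.352·0.931)] = 0.6960·ln(0.7730/0.5729) = 0.2085 mol/dm³.
Then C_P = (C_{A0}−C_A) − C_Q = 0.5685 − 0.2085 = 0.3600 mol/dm³.
Y_P = C_P/C_{A0} = 0.3600/1.50 = 0.240.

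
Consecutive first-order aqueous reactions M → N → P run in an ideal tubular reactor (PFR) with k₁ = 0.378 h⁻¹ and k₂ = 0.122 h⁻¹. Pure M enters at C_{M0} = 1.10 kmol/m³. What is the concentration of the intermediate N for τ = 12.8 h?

Solving the coupled first-order balances gives C_N(τ) = [k₁/(k₂−k₁)]·C_{M0}·(e^(−k₁τ) − e^(−k₂τ)).
e^(−k₁τ) = e^(−0.378×12.8) = e^(−4.838) = 0.007920; e^(−k₂τ) = e^(−1.562) = 0.2098.
C_N = 0.378×1.10/(0.122−0.378) × (0.007920−0.2098) = (-1.624)×(-0.2019) = 0.3279 kmol/m³.

0.328 kmol/m³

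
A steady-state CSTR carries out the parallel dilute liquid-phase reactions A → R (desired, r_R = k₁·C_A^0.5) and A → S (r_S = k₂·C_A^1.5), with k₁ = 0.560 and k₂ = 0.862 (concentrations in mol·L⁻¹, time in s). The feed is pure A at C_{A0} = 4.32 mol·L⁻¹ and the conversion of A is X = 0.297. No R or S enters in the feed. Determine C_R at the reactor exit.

0.226 mol·L⁻¹

Exit C_A = C_{A0}(1−X) = 4.32×0.703 = 3.037 mol·L⁻¹.
In a CSTR the entire volume is at exit conditions, so r_R = 0.560×3.037^0.5 = 0.9759 and r_S = 0.862×3.037^1.5 = 4.562.
Fraction of consumed A going to R: r_R/(r_R+r_S) = 0.1762.
C_R = 0.1762·C_{A0}·X = 0.1762×4.32×0.297 = 0.226 mol·L⁻¹.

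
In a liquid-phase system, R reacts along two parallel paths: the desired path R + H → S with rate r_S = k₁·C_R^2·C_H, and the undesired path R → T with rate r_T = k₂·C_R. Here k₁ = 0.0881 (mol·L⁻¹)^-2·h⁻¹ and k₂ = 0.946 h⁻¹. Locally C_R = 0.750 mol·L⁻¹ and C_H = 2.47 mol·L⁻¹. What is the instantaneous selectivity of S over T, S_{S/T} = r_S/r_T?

0.173

S_{S/T} = r_S/r_T = (k₁·C_R^2·C_H)/(k₂·C_R) = (k₁/k₂)·C_R·C_H.
= (0.0881×0.7500^2×2.470) / (0.946×0.7500) = 0.1224/0.7095 = 0.173.
Since the desired path is higher order in R, keeping C_R high (PFR or concentrated feed) favours S.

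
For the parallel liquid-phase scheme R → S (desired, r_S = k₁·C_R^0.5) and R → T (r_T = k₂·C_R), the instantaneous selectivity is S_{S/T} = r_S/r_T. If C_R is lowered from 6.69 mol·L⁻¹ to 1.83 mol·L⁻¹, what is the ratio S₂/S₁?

1.91

S_{S/T} = (k₁/k₂)·C_R^-0.5, so S₂/S₁ = (C_{R,2}/C_{R,1})^-0.5.
= (1.83/6.69)^(-0.5) = (0.2735)^(-0.5) = 1.91.
Selectivity toward S rises as C_R falls — low-concentration operation is favoured.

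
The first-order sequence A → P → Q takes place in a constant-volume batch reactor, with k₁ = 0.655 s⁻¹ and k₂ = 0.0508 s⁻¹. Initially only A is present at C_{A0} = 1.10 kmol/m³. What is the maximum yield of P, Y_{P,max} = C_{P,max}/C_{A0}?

Evaluating C_P at t_opt = ln(k₂/k₁)/(k₂−k₁) gives C_{P,max}/C_{A0} = (k₁/k₂)^[k₂/(k₂−k₁)].
= (0.655/0.0508)^(0.0508/(0.0508−0.655)) = (12.89)^(-0.08408) = 0.8066.

0.807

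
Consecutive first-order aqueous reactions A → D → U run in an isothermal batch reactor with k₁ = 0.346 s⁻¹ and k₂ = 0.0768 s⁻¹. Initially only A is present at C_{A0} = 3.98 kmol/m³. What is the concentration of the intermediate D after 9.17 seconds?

Solving the coupled first-order balances gives C_D(t) = [k₁/(k₂−k₁)]·C_{A0}·(e^(−k₁t) − e^(−k₂t)).
e^(−k₁t) = e^(−0.346×9.17) = e^(−3.173) = 0.04189; e^(−k₂t) = e^(−0.7043) = 0.4945.
C_D = 0.346×3.98/(0.0768−0.346) × (0.04189−0.4945) = (-5.115)×(-0.4526) = 2.315 kmol/m³.

2.32 kmol/m³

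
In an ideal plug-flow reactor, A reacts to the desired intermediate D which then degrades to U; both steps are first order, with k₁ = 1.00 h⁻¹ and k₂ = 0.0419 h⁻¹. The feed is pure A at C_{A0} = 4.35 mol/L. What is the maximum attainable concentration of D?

Evaluating C_D at τ_opt = ln(k₂/k₁)/(k₂−k₁) gives C_{D,max}/C_{A0} = (k₁/k₂)^[k₂/(k₂−k₁)].
= (1.00/0.0419)^(0.0419/(0.0419−1.00)) = (23.87)^(-0.04373) = 0.8705.
C_{D,max} = 0.8705×4.35 = 3.79 mol/L.

3.79 mol/L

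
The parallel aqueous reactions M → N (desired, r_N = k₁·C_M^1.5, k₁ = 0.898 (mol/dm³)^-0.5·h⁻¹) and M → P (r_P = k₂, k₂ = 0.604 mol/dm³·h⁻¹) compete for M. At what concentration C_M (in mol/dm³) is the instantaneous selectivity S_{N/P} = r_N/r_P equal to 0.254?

0.308 mol/dm³

S_{N/P} = (k₁/k₂)·C_M^1.5 ⇒ C_M = (S·k₂/k₁)^(1/1.5).
= (0.254×0.604/0.898)^(0.6667) = (0.1708)^(0.6667) = 0.308 mol/dm³.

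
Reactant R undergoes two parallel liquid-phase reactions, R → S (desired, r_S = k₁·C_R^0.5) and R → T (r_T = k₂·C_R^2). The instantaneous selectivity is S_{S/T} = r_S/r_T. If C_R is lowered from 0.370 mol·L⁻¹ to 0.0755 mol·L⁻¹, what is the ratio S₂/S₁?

10.8

S_{S/T} = (k₁/k₂)·C_R^-1.5, so S₂/S₁ = (C_{R,2}/C_{R,1})^-1.5.
= (0.0755/0.370)^(-1.5) = (0.2041)^(-1.5) = 10.8.
Selectivity toward S rises as C_R falls — low-concentration operation is favoured.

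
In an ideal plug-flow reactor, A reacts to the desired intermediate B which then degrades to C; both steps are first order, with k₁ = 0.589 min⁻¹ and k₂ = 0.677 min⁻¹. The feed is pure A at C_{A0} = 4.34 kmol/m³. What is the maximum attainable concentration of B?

1.49 kmol/m³

Evaluating C_B at τ_opt = ln(k₂/k₁)/(k₂−k₁) gives C_{B,max}/C_{A0} = (k₁/k₂)^[k₂/(k₂−k₁)].
= (0.589/0.677)^(0.677/(0.677−0.589)) = (0.8700)^(7.693) = 0.3426.
C_{B,max} = 0.3426×4.34 = 1.49 kmol/m³.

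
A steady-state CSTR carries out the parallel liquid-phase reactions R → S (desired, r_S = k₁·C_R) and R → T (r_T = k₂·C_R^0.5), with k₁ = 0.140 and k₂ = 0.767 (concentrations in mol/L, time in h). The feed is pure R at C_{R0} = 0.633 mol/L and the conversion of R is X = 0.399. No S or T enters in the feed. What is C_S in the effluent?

0.0256 mol/L

Exit C_R = C_{R0}(1−X) = 0.633×0.601 = 0.3804 mol/L.
Rates in a CSTR are evaluated at the outlet concentration: r_S = 0.140×0.3804 = 0.05326, r_T = 0.767×0.3804^0.5 = 0.4731.
Fraction of consumed R going to S: r_S/(r_S+r_T) = 0.1012.
C_S = 0.1012·C_{R0}·X = 0.1012×0.633×0.399 = 0.0256 mol/L.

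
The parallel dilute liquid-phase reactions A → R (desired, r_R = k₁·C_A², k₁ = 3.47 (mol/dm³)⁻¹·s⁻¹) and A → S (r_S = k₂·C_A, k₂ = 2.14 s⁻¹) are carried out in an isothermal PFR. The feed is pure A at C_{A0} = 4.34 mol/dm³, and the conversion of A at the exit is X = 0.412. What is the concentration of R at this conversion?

1.51 mol/dm³

C_A = C_{A0}(1−X) = 2.552 mol/dm³.
Along a PFR/batch, dC_S/dC_A = −r_S/(r_R+r_S) = −k₂/(k₂+k₁·C_A).
Integrating from C_{A0} to C_A: C_S = (2.14/3.47)·ln[(2.14+3.47·4.34)/(2.14+3.47·2.55)] = 0.6167·ln(17.20/11.00) = 0.2759 mol/dm³.
Then C_R = (C_{A0}−C_A) − C_S = 1.788 − 0.2759 = 1.512 mol/dm³.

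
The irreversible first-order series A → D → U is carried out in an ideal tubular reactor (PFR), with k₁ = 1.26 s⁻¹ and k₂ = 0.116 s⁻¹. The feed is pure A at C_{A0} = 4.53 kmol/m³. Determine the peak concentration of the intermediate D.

3.56 kmol/m³

Evaluating C_D at τ_opt = ln(k₂/k₁)/(k₂−k₁) gives C_{D,max}/C_{A0} = (k₁/k₂)^[k₂/(k₂−k₁)].
= (1.26/0.116)^(0.116/(0.116−1.26)) = (10.86)^(-0.1014) = 0.7852.
C_{D,max} = 0.7852×4.53 = 3.56 kmol/m³.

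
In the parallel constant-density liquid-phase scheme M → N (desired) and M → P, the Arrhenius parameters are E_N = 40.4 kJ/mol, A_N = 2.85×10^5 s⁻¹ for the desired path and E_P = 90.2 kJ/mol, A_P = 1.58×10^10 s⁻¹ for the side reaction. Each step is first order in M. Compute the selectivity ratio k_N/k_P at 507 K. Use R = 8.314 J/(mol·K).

With equal orders, S_{N/P} = k_N/k_P = (A_N/A_P)·exp[(E_P−E_N)/(RT)].
(E_P−E_N)/(RT) = (90.2−40.4)×10³/(8.314×507) = 49800/4215 = 11.81.
k_N/k_P = (2.85×10^5/1.58×10^10)·exp(11.81) = 1.804×10^-5 × 1.352×10^5 = 2.44.
Since E_N < E_P, lowering the temperature improves selectivity toward N.

2.44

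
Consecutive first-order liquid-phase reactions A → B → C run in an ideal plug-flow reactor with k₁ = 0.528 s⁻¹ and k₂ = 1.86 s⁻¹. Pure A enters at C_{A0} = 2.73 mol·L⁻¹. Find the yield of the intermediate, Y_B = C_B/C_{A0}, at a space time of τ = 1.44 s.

The intermediate concentration in a first-order A→B→C sequence is C_B = k₁C_{A0}(e^(−k₁τ) − e^(−k₂τ))/(k₂−k₁).
e^(−k₁τ) = e^(−0.528×1.44) = e^(−0.7603) = 0.4675; e^(−k₂τ) = e^(−2.678) = 0.06867.
C_B = 0.528×2.73/(1.86−0.528) × (0.4675−0.06867) = 1.082×0.3988 = 0.4316 mol·L⁻¹.
Y_B = C_B/C_{A0} = 0.4316/2.73 = 0.158.

0.158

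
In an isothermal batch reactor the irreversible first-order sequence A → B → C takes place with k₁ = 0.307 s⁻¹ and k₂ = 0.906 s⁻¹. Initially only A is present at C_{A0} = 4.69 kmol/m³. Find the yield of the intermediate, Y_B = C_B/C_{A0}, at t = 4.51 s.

0.120

Solving the coupled first-order balances gives C_B(t) = [k₁/(k₂−k₁)]·C_{A0}·(e^(−k₁t) − e^(−k₂t)).
e^(−k₁t) = e^(−0.307×4.51) = e^(−1.385) = 0.2504; e^(−k₂t) = e^(−4.086) = 0.01681.
C_B = 0.307×4.69/(0.906−0.307) × (0.2504−0.01681) = 2.404×0.2336 = 0.5616 kmol/m³.
Y_B = C_B/C_{A0} = 0.5616/4.69 = 0.120.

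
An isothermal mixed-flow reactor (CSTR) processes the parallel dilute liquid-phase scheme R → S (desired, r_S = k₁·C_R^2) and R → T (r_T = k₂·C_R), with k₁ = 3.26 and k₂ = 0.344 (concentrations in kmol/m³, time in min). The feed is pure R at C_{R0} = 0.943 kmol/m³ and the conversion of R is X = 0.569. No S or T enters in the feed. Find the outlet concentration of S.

Exit C_R = C_{R0}(1−X) = 0.943×0.431 = 0.4064 kmol/m³.
A CSTR operates uniformly at the exit composition, giving r_S = 0.5385 and r_T = 0.1398 (each k·C_R^n at C_R = 0.4064).
Fraction of consumed R going to S: r_S/(r_S+r_T) = 0.7939.
C_S = 0.7939·C_{R0}·X = 0.7939×0.943×0.569 = 0.426 kmol/m³.

0.426 kmol/m³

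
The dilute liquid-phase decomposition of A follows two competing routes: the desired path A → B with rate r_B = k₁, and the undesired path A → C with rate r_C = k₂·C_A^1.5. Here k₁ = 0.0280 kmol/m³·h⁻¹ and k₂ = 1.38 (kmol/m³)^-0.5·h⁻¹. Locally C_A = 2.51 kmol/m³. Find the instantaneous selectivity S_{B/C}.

S_{B/C} = r_B/r_C = (k₁)/(k₂·C_A^1.5) = (k₁/k₂)·C_A^-1.5.
= (0.0280) / (1.38×2.510^1.5) = 0.02800/5.488 = 0.00510.

0.00510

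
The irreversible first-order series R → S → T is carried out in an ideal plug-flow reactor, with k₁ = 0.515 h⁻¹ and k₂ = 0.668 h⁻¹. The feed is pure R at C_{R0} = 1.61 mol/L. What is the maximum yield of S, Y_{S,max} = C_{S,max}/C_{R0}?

0.321

For a first-order series the maximum intermediate yield is C_{S,max}/C_{R0} = (k₁/k₂)^[k₂/(k₂−k₁)].
= (0.515/0.668)^(0.668/(0.668−0.515)) = (0.7710)^(4.366) = 0.3212.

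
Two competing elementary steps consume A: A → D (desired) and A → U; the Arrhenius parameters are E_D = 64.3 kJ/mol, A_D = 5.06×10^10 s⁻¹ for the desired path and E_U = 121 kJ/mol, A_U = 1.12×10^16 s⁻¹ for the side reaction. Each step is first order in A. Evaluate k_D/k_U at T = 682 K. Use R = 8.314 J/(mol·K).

0.0995

With equal orders, S_{D/U} = k_D/k_U = (A_D/A_U)·exp[(E_U−E_D)/(RT)].
(E_U−E_D)/(RT) = (121−64.3)×10³/(8.314×682) = 56700/5670 = 10.000.
k_D/k_U = (5.06×10^10/1.12×10^16)·exp(10.000) = 4.518×10^-6 × 22021 = 0.0995.
Since E_D < E_U, lowering the temperature improves selectivity toward D.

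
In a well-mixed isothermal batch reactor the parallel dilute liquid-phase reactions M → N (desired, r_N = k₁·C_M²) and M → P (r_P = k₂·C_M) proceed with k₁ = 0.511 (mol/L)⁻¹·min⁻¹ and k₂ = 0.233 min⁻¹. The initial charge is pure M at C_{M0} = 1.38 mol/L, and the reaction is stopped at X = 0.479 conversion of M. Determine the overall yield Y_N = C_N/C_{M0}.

C_M = C_{M0}(1−X) = 0.7190 mol/L.
Along a PFR/batch, dC_P/dC_M = −r_P/(r_N+r_P) = −k₂/(k₂+k₁·C_M).
Integrating from C_{M0} to C_M: C_P = (0.233/0.511)·ln[(0.233+0.511·1.38)/(0.233+0.511·0.719)] = 0.4560·ln(0.9382/0.6004) = 0.2035 mol/L.
Then C_N = (C_{M0}−C_M) − C_P = 0.6610 − 0.2035 = 0.4575 mol/L.
Y_N = C_N/C_{M0} = 0.4575/1.38 = 0.332.

0.332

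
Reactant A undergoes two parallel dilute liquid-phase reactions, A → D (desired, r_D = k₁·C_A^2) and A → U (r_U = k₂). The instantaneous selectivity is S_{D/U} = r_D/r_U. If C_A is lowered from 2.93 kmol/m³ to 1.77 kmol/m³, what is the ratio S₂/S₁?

0.365

S_{D/U} = (k₁/k₂)·C_A^2, so S₂/S₁ = (C_{A,2}/C_{A,1})^2.
= (1.77/2.93)^2 = (0.6041)^2 = 0.365.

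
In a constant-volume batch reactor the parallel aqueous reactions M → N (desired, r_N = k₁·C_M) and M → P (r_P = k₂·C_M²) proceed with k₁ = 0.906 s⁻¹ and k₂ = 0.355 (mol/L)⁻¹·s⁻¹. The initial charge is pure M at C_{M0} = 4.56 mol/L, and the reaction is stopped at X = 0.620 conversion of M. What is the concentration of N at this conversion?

C_M = C_{M0}(1−X) = 1.733 mol/L.
Along a PFR/batch, dC_N/dC_M = −r_N/(r_N+r_P) = −k₁/(k₁+k₂·C_M).
Integrating from C_{M0} to C_M: C_N = (0.906/0.355)·ln[(0.906+0.355·4.56)/(0.906+0.355·1.73)] = 2.552·ln(2.525/1.521) = 1.293 mol/L.

1.29 mol/L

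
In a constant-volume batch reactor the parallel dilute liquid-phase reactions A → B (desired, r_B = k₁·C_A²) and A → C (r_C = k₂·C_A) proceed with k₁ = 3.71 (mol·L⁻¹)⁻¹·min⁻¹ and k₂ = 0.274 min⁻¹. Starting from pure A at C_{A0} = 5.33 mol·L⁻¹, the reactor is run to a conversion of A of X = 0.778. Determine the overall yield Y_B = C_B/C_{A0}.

C_A = C_{A0}(1−X) = 1.183 mol·L⁻¹.
Along a PFR/batch, dC_C/dC_A = −r_C/(r_B+r_C) = −k₂/(k₂+k₁·C_A).
Integrating from C_{A0} to C_A: C_C = (0.274/3.71)·ln[(0.274+3.71·5.33)/(0.274+3.71·1.18)] = 0.07385·ln(20.05/4.664) = 0.1077 mol·L⁻¹.
Then C_B = (C_{A0}−C_A) − C_C = 4.147 − 0.1077 = 4.039 mol·L⁻¹.
Y_B = C_B/C_{A0} = 4.039/5.33 = 0.758.

0.758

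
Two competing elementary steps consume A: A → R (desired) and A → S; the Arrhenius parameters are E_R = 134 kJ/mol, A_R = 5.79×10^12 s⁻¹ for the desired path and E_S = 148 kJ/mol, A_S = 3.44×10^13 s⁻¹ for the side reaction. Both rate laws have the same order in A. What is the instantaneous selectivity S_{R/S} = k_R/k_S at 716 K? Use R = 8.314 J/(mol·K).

With equal orders, S_{R/S} = k_R/k_S = (A_R/A_S)·exp[(E_S−E_R)/(RT)].
(E_S−E_R)/(RT) = (148−134)×10³/(8.314×716) = 14000/5953 = 2.352.
k_R/k_S = (5.79×10^12/3.44×10^13)·exp(2.352) = 0.1683 × 10.50 = 1.77.

1.77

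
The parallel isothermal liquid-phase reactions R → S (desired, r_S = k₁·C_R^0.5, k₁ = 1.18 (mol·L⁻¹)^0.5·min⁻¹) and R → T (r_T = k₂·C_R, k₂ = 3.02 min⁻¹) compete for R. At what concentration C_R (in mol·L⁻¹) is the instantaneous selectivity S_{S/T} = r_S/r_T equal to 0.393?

0.988 mol·L⁻¹

S_{S/T} = (k₁/k₂)·C_R^-0.5 ⇒ C_R = (S·k₂/k₁)^(-2).
= (0.393×3.02/1.18)^(-2) = (1.006)^(-2) = 0.988 mol·L⁻¹.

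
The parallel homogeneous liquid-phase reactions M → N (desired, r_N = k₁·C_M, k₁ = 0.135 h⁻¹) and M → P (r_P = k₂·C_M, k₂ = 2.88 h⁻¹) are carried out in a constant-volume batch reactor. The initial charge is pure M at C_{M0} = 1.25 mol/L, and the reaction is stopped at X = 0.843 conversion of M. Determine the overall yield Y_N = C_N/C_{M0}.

0.0377

C_M = C_{M0}(1−X) = 0.1963 mol/L.
Both paths are first order in M, so the instantaneous fraction to N is constant: dC_N/d(−C_M) = k₁/(k₁+k₂) = 0.04478.
C_N = 0.04478·(C_{M0}−C_M) = 0.04478×1.054 = 0.0472 mol/L.
Y_N = C_N/C_{M0} = 0.04718/1.25 = 0.0377.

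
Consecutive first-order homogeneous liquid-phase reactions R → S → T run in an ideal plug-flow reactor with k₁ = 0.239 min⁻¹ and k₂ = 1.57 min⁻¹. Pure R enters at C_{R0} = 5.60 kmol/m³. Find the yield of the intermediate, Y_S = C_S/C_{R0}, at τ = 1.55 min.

0.108

The intermediate concentration in a first-order A→B→C sequence is C_S = k₁C_{R0}(e^(−k₁τ) − e^(−k₂τ))/(k₂−k₁).
e^(−k₁τ) = e^(−0.239×1.55) = e^(−0.3705) = 0.6904; e^(−k₂τ) = e^(−2.433) = 0.08773.
C_S = 0.239×5.60/(1.57−0.239) × (0.6904−0.08773) = 1.006×0.6027 = 0.6060 kmol/m³.
Y_S = C_S/C_{R0} = 0.6060/5.60 = 0.108.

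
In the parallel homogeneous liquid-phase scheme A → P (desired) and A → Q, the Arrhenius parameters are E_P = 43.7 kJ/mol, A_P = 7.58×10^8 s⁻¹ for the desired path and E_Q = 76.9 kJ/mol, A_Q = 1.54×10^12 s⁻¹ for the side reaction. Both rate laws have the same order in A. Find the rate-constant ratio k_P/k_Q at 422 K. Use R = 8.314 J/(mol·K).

With equal orders, S_{P/Q} = k_P/k_Q = (A_P/A_Q)·exp[(E_Q−E_P)/(RT)].
(E_Q−E_P)/(RT) = (76.9−43.7)×10³/(8.314×422) = 33200/3509 = 9.463.
k_P/k_Q = (7.58×10^8/1.54×10^12)·exp(9.463) = 4.922×10^-4 × 12871 = 6.34.
Since E_P < E_Q, lowering the temperature improves selectivity toward P.

6.34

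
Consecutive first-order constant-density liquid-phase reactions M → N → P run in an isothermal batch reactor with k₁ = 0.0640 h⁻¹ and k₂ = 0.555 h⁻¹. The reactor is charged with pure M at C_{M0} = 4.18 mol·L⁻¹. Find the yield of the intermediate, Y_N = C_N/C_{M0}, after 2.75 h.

0.0810

For first-order series with pure M initially, C_N(t) = k₁C_{M0}/(k₂−k₁)·(e^(−k₁t) − e^(−k₂t)).
e^(−k₁t) = e^(−0.0640×2.75) = e^(−0.1760) = 0.8386; e^(−k₂t) = e^(−1.526) = 0.2173.
C_N = 0.0640×4.18/(0.555−0.0640) × (0.8386−0.2173) = 0.5448×0.6213 = 0.3385 mol·L⁻¹.
Y_N = C_N/C_{M0} = 0.3385/4.18 = 0.0810.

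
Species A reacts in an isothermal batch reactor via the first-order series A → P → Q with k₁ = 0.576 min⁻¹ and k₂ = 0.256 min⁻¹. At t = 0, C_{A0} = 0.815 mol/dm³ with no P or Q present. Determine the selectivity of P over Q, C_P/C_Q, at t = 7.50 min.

0.321

The intermediate concentration in a first-order A→B→C sequence is C_P = k₁C_{A0}(e^(−k₁t) − e^(−k₂t))/(k₂−k₁).
e^(−k₁t) = e^(−0.576×7.50) = e^(−4.320) = 0.01330; e^(−k₂t) = e^(−1.920) = 0.1466.
C_P = 0.576×0.815/(0.256−0.576) × (0.01330−0.1466) = (-1.467)×(-0.1333) = 0.1956 mol/dm³.
C_A = C_{A0}e^(−k₁t) = 0.01084 mol/dm³, so C_Q = C_{A0}−C_A−C_P = 0.6086 mol/dm³; C_P/C_Q = 0.321.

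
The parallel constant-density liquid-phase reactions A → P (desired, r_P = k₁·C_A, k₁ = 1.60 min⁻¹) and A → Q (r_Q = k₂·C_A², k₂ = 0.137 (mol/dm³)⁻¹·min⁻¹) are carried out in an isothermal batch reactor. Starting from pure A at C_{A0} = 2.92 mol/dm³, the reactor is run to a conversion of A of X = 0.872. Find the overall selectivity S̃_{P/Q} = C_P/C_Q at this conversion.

7.27

C_A = C_{A0}(1−X) = 0.3738 mol/dm³.
Along a PFR/batch, dC_P/dC_A = −r_P/(r_P+r_Q) = −k₁/(k₁+k₂·C_A).
Integrating from C_{A0} to C_A: C_P = (1.60/0.137)·ln[(1.60+0.137·2.92)/(1.60+0.137·0.374)] = 11.68·ln(2.000/1.651) = 2.238 mol/dm³.
C_Q = (C_{A0}−C_A)−C_P = 0.3079 mol/dm³; S̃_{P/Q} = 2.238/0.3079 = 7.27.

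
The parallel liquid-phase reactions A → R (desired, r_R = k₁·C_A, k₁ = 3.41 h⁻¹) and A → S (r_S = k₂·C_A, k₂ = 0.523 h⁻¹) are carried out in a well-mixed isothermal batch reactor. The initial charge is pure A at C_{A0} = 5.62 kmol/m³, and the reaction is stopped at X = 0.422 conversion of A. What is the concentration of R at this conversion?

2.06 kmol/m³

C_A = C_{A0}(1−X) = 3.248 kmol/m³.
Both paths are first order in A, so the instantaneous fraction to R is constant: dC_R/d(−C_A) = k₁/(k₁+k₂) = 0.8670.
C_R = 0.8670·(C_{A0}−C_A) = 0.8670×2.372 = 2.06 kmol/m³.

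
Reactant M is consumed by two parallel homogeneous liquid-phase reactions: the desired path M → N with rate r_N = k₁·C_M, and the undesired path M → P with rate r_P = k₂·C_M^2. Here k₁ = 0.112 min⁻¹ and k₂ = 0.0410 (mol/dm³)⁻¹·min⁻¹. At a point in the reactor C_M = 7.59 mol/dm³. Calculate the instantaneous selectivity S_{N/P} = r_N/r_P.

S_{N/P} = r_N/r_P = (k₁·C_M)/(k₂·C_M^2) = (k₁/k₂)·C_M⁻¹.
= (0.112×7.590) / (0.0410×7.590^2) = 0.8501/2.362 = 0.360.
The undesired path is higher order in M, so low C_M (CSTR or dilute feed) favours N.

0.360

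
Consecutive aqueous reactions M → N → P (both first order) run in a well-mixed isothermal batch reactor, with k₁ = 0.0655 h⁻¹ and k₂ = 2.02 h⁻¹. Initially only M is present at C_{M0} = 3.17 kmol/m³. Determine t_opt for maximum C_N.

Setting dC_N/dt = 0 gives t_opt = ln(k₂/k₁)/(k₂−k₁).
= ln(2.02/0.0655)/(2.02−0.0655) = ln(30.84)/1.954 = 3.429/1.954 = 1.75 h.

1.75 h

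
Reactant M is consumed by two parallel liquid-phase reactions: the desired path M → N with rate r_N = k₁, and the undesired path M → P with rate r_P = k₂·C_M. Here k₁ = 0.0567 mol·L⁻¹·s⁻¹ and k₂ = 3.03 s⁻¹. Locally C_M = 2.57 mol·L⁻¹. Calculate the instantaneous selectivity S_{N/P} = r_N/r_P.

S_{N/P} = r_N/r_P = (k₁)/(k₂·C_M) = (k₁/k₂)·C_M⁻¹.
= (0.0567) / (3.03×2.570) = 0.05670/7.787 = 0.00728.
The undesired path is higher order in M, so low C_M (CSTR or dilute feed) favours N.

0.00728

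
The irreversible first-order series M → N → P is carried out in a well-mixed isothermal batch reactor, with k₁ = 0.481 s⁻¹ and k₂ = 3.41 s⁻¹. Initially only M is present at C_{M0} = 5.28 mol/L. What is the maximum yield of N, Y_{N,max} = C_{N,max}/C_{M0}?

0.102

Evaluating C_N at t_opt = ln(k₂/k₁)/(k₂−k₁) gives C_{N,max}/C_{M0} = (k₁/k₂)^[k₂/(k₂−k₁)].
= (0.481/3.41)^(3.41/(3.41−0.481)) = (0.1411)^(1.164) = 0.1023.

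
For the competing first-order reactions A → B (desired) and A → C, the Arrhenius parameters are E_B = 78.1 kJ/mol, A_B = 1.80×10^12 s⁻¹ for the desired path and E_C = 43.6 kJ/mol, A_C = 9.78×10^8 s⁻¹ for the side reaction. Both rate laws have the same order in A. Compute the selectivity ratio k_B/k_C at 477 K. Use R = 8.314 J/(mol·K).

0.307

With equal orders, S_{B/C} = k_B/k_C = (A_B/A_C)·exp[(E_C−E_B)/(RT)].
(E_C−E_B)/(RT) = (43.6−78.1)×10³/(8.314×477) = -34500/3966 = -8.699.
k_B/k_C = (1.80×10^12/9.78×10^8)·exp(-8.699) = 1840 × 1.667×10^-4 = 0.307.
Since E_B > E_C, raising the temperature improves selectivity toward B.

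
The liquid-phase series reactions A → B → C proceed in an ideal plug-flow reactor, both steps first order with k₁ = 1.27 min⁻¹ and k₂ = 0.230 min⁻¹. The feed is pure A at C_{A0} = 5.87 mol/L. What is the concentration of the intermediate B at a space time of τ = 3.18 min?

3.32 mol/L

Solving the coupled first-order balances gives C_B(τ) = [k₁/(k₂−k₁)]·C_{A0}·(e^(−k₁τ) − e^(−k₂τ)).
e^(−k₁τ) = e^(−1.27×3.18) = e^(−4.039) = 0.01762; e^(−k₂τ) = e^(−0.7314) = 0.4812.
C_B = 1.27×5.87/(0.230−1.27) × (0.01762−0.4812) = (-7.168)×(-0.4636) = 3.323 mol/L.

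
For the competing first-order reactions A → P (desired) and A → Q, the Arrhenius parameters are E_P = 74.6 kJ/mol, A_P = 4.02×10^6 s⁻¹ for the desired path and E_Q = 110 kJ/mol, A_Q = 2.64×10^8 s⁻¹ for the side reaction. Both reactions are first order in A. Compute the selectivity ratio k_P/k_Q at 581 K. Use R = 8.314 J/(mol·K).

23.2

Since both paths have the same order in A, the concentration cancels and S_{P/Q} = k_P/k_Q = (A_P/A_Q)·exp[(E_Q−E_P)/(RT)].
(E_Q−E_P)/(RT) = (110−74.6)×10³/(8.314×581) = 35400/4830 = 7.329.
k_P/k_Q = (4.02×10^6/2.64×10^8)·exp(7.329) = 0.01523 × 1523 = 23.2.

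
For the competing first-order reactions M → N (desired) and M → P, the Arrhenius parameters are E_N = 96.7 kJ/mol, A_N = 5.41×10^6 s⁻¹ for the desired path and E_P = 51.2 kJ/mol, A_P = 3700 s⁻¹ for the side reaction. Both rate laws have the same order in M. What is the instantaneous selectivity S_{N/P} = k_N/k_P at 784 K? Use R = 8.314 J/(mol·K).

With equal orders, S_{N/P} = k_N/k_P = (A_N/A_P)·exp[(E_P−E_N)/(RT)].
(E_P−E_N)/(RT) = (51.2−96.7)×10³/(8.314×784) = -45500/6518 = -6.980.
k_N/k_P = (5.41×10^6/3700)·exp(-6.980) = 1462 × 9.299×10^-4 = 1.36.
Since E_N > E_P, raising the temperature improves selectivity toward N.

1.36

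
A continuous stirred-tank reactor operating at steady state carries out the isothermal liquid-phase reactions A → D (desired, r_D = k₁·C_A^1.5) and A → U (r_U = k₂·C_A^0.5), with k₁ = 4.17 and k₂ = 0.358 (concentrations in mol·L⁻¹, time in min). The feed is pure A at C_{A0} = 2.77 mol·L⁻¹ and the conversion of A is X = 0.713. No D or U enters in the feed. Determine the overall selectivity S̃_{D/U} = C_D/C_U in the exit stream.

Exit C_A = C_{A0}(1−X) = 2.77×0.287 = 0.7950 mol·L⁻¹.
A CSTR operates uniformly at the exit composition, giving r_D = 2.956 and r_U = 0.3192 (each k·C_A^n at C_A = 0.7950).
Overall selectivity = C_D/C_U = r_Dτ/(r_Uτ) = r_D/r_U = 9.26.

9.26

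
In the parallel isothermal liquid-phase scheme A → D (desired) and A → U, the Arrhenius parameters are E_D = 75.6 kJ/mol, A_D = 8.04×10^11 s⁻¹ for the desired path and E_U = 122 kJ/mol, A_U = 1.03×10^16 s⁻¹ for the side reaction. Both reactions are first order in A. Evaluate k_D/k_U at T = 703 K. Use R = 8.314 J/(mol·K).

With equal orders, S_{D/U} = k_D/k_U = (A_D/A_U)·exp[(E_U−E_D)/(RT)].
(E_U−E_D)/(RT) = (122−75.6)×10³/(8.314×703) = 46400/5845 = 7.939.
k_D/k_U = (8.04×10^11/1.03×10^16)·exp(7.939) = 7.806×10^-5 × 2804 = 0.219.

0.219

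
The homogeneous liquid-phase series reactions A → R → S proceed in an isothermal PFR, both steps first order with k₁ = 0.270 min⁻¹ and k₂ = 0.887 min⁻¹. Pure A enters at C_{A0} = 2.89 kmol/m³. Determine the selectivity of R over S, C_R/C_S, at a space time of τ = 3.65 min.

0.304

The intermediate concentration in a first-order A→B→C sequence is C_R = k₁C_{A0}(e^(−k₁τ) − e^(−k₂τ))/(k₂−k₁).
e^(−k₁τ) = e^(−0.270×3.65) = e^(−0.9855) = 0.3733; e^(−k₂τ) = e^(−3.238) = 0.03926.
C_R = 0.270×2.89/(0.887−0.270) × (0.3733−0.03926) = 1.265×0.3340 = 0.4224 kmol/m³.
C_A = C_{A0}e^(−k₁τ) = 1.079 kmol/m³, so C_S = C_{A0}−C_A−C_R = 1.389 kmol/m³; C_R/C_S = 0.304.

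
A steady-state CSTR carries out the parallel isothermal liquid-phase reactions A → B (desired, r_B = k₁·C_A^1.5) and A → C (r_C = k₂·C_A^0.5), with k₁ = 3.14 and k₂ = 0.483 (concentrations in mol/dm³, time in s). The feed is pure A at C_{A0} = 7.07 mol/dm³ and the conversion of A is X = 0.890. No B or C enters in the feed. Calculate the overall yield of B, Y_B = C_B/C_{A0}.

0.743

Exit C_A = C_{A0}(1−X) = 7.07×0.110 = 0.7777 mol/dm³.
Rates in a CSTR are evaluated at the outlet concentration: r_B = 3.14×0.7777^1.5 = 2.154, r_C = 0.483×0.7777^0.5 = 0.4259.
Fraction of consumed A going to B: r_B/(r_B+r_C) = 0.8349.
C_B = 0.8349·C_{A0}·X = 0.8349×7.07×0.890 = 5.25 mol/dm³; Y_B = C_B/C_{A0} = 0.743.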